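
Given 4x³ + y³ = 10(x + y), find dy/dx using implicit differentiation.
Apply d/dx to both sides, remembering that y depends on x. Each occurrence of y therefore brings in a y' = dy/dx via the chain rule.

With F(x, y) equal to the left-hand side minus the right, differentiate F term by term:
  d/dx[4x^3] = 12x^2
  d/dx[-10x] = -10
  d/dx[y^3] = 3y^2·y'
  d/dx[-10y] = -10·y'
Adding these up, d/dx[F] = 0 becomes
  (12x^2 - 10) + (3y^2 - 10)·y' = 0,
so isolating y',
  dy/dx = -(12x^2 - 10)/(3y^2 - 10) = 2(5 - 6x^2)/(3y^2 - 10)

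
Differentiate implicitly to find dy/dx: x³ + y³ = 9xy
Apply d/dx to both sides, remembering that y depends on x. Each occurrence of y therefore brings in a y' = dy/dx via the chain rule.

With F(x, y) equal to the left-hand side minus the right, differentiate F term by term:
  d/dx[x^3] = 3x^2
  d/dx[-9xy] = -9x·y' - 9y
  d/dx[y^3] = 3y^2·y'
Adding these up, d/dx[F] = 0 becomes
  (3x^2 - 9y) + (-9x + 3y^2)·y' = 0,
so isolating y',
  dy/dx = -(3x^2 - 9y)/(-9x + 3y^2) = (x^2 - 3y)/(3x - y^2)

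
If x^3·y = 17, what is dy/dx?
Differentiate both sides with respect to x, treating y as y(x). By the chain rule, any term containing y contributes a factor of y' = dy/dx when we differentiate it.

Move every term to one side and write the relation as F(x, y) = 0. Term by term,
  d/dx[x^3y] = x^3·y' + 3x^2y
  d/dx[-17] = 0

The pieces without y' make up ∂F/∂x and the coefficient of y' is ∂F/∂y:
  ∂F/∂x = 3x^2y,
  ∂F/∂y = x^3.

Since d/dx[F] = ∂F/∂x + (∂F/∂y)·y' = 0, solve for y':
  (∂F/∂y)·y' = -∂F/∂x
  dy/dx = -(∂F/∂x)/(∂F/∂y) = -(3x^2y)/(x^3) = -3y/x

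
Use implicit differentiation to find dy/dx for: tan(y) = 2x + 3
Differentiate both sides with respect to x, treating y as y(x). By the chain rule, any term containing y contributes a factor of y' = dy/dx when we differentiate it.

Move every term to one side and write the relation as F(x, y) = 0. Term by term,
  d/dx[-2x] = -2
  d/dx[tan(y)] = y'(tan(y)^2 + 1)
  d/dx[-3] = 0

The pieces without y' make up ∂F/∂x and the coefficient of y' is ∂F/∂y:
  ∂F/∂x = -2,
  ∂F/∂y = tan(y)^2 + 1.

Since d/dx[F] = ∂F/∂x + (∂F/∂y)·y' = 0, solve for y':
  (∂F/∂y)·y' = -∂F/∂x
  dy/dx = -(∂F/∂x)/(∂F/∂y) = -(-2)/(tan(y)^2 + 1) = 2cos(y)^2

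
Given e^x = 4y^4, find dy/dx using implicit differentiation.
Differentiate both sides with respect to x, treating y as y(x). By the chain rule, any term containing y contributes a factor of y' = dy/dx when we differentiate it.

Move every term to one side and write the relation as F(x, y) = 0. Term by term,
  d/dx[-4y^4] = -16y^3·y'
  d/dx[e^(x)] = e^(x)

The pieces without y' make up ∂F/∂x and the coefficient of y' is ∂F/∂y:
  ∂F/∂x = e^(x),
  ∂F/∂y = -16y^3.

Since d/dx[F] = ∂F/∂x + (∂F/∂y)·y' = 0, solve for y':
  (∂F/∂y)·y' = -∂F/∂x
  dy/dx = -(∂F/∂x)/(∂F/∂y) = -(e^(x))/(-16y^3) = e^(x)/(16y^3)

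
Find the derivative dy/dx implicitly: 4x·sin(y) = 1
Differentiate both sides with respect to x, treating y as y(x). By the chain rule, any term containing y contributes a factor of y' = dy/dx when we differentiate it.

Move every term to one side and write the relation as F(x, y) = 0. Term by term,
  d/dx[4x·sin(y)] = 4x·y'·cos(y) + 4sin(y)
  d/dx[-1] = 0

The pieces without y' make up ∂F/∂x and the coefficient of y' is ∂F/∂y:
  ∂F/∂x = 4sin(y),
  ∂F/∂y = 4x·cos(y).

Since d/dx[F] = ∂F/∂x + (∂F/∂y)·y' = 0, solve for y':
  (∂F/∂y)·y' = -∂F/∂x
  dy/dx = -(∂F/∂x)/(∂F/∂y) = -(4sin(y))/(4x·cos(y)) = -tan(y)/x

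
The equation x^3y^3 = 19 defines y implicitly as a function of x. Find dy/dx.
Take d/dx of both sides. Since y is implicitly a function of x, the chain rule attaches a y' = dy/dx factor whenever we differentiate through y.

Set F(x, y) = (left side) − (right side), so the curve is F = 0. Differentiating each term of F:
  d/dx[x^3y^3] = 3x^3y^2·y' + 3x^2y^3
  d/dx[-19] = 0

Collecting, the y'-free part is the partial derivative in x and the y' coefficient is the partial derivative in y:
  ∂F/∂x = 3x^2y^3
  ∂F/∂y = 3x^3y^2

so d/dx[F(x, y(x))] = ∂F/∂x + (∂F/∂y)·y' = 0. Rearranging,
  dy/dx = -(∂F/∂x)/(∂F/∂y) = -(3x^2y^3)/(3x^3y^2) = -y/x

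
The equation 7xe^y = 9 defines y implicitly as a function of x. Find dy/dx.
Apply d/dx to both sides, remembering that y depends on x. Each occurrence of y therefore brings in a y' = dy/dx via the chain rule.

With F(x, y) equal to the left-hand side minus the right, differentiate F term by term:
  d/dx[7x·e^(y)] = 7x·y'·e^(y) + 7e^(y)
  d/dx[-9] = 0
Adding these up, d/dx[F] = 0 becomes
  (7e^(y)) + (7x·e^(y))·y' = 0,
so isolating y',
  dy/dx = -(7e^(y))/(7x·e^(y)) = -1/x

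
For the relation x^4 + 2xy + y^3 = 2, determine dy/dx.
Differentiate both sides with respect to x, treating y as y(x). By the chain rule, any term containing y contributes a factor of y' = dy/dx when we differentiate it.

Move every term to one side and write the relation as F(x, y) = 0. Term by term,
  d/dx[x^4] = 4x^3
  d/dx[2xy] = 2x·y' + 2y
  d/dx[y^3] = 3y^2·y'
  d/dx[-2] = 0

The pieces without y' make up ∂F/∂x and the coefficient of y' is ∂F/∂y:
  ∂F/∂x = 4x^3 + 2y,
  ∂F/∂y = 2x + 3y^2.

Since d/dx[F] = ∂F/∂x + (∂F/∂y)·y' = 0, solve for y':
  (∂F/∂y)·y' = -∂F/∂x
  dy/dx = -(∂F/∂x)/(∂F/∂y) = -(4x^3 + 2y)/(2x + 3y^2) = 2(-2x^3 - y)/(2x + 3y^2)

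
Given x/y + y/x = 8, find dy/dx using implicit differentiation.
Differentiate the relation implicitly: treat y = y(x) and apply the chain rule, so every y-derivative picks up a y' = dy/dx factor.

With everything moved to the left-hand side, differentiate term by term:
  d/dx[x/y] = -x·y'/y^2 + 1/y
  d/dx[y/x] = y'/x - y/x^2
  d/dx[-8] = 0

Separating the contributions that come from x directly and those that come through y:
  without y':      1/y - y/x^2
  multiplying y':  -x/y^2 + 1/x

so (1/y - y/x^2) + (-x/y^2 + 1/x)·y' = 0, and therefore
  dy/dx = -(1/y - y/x^2)/(-x/y^2 + 1/x)
        = -((x - y)(x + y)/(x^2y))/(-(x - y)(x + y)/(xy^2)) = y/x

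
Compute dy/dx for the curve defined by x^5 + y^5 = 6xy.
Differentiate both sides with respect to x, treating y as y(x). By the chain rule, any term containing y contributes a factor of y' = dy/dx when we differentiate it.

Move every term to one side and write the relation as F(x, y) = 0. Term by term,
  d/dx[x^5] = 5x^4
  d/dx[-6xy] = -6x·y' - 6y
  d/dx[y^5] = 5y^4·y'

The pieces without y' make up ∂F/∂x and the coefficient of y' is ∂F/∂y:
  ∂F/∂x = 5x^4 - 6y,
  ∂F/∂y = -6x + 5y^4.

Since d/dx[F] = ∂F/∂x + (∂F/∂y)·y' = 0, solve for y':
  (∂F/∂y)·y' = -∂F/∂x
  dy/dx = -(∂F/∂x)/(∂F/∂y) = -(5x^4 - 6y)/(-6x + 5y^4) = (5x^4 - 6y)/(6x - 5y^4)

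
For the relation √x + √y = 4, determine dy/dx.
Differentiate the relation implicitly: treat y = y(x) and apply the chain rule, so every y-derivative picks up a y' = dy/dx factor.

With everything moved to the left-hand side, differentiate term by term:
  d/dx[√(x)] = 1/(2√(x))
  d/dx[√(y)] = y'/(2√(y))
  d/dx[-4] = 0

Separating the contributions that come from x directly and those that come through y:
  without y':      1/(2√(x))
  multiplying y':  1/(2√(y))

so (1/(2√(x))) + (1/(2√(y)))·y' = 0, and therefore
  dy/dx = -(1/(2√(x)))/(1/(2√(y))) = -√(y)/√(x)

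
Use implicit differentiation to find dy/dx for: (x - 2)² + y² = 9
Differentiate both sides with respect to x, treating y as y(x). By the chain rule, any term containing y contributes a factor of y' = dy/dx when we differentiate it.

Move every term to one side and write the relation as F(x, y) = 0. Term by term,
  d/dx[y^2] = 2y·y'
  d/dx[(x - 2)^2] = 2x - 4
  d/dx[-9] = 0

The pieces without y' make up ∂F/∂x and the coefficient of y' is ∂F/∂y:
  ∂F/∂x = 2x - 4,
  ∂F/∂y = 2y.

Since d/dx[F] = ∂F/∂x + (∂F/∂y)·y' = 0, solve for y':
  (∂F/∂y)·y' = -∂F/∂x
  dy/dx = -(∂F/∂x)/(∂F/∂y) = -(2x - 4)/(2y) = (2 - x)/y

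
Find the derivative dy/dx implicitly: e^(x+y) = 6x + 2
Differentiate both sides with respect to x, treating y as y(x). By the chain rule, any term containing y contributes a factor of y' = dy/dx when we differentiate it.

Move every term to one side and write the relation as F(x, y) = 0. Term by term,
  d/dx[-6x] = -6
  d/dx[e^(x + y)] = (y' + 1)·e^(x + y)
  d/dx[-2] = 0

The pieces without y' make up ∂F/∂x and the coefficient of y' is ∂F/∂y:
  ∂F/∂x = e^(x + y) - 6,
  ∂F/∂y = e^(x + y).

Since d/dx[F] = ∂F/∂x + (∂F/∂y)·y' = 0, solve for y':
  (∂F/∂y)·y' = -∂F/∂x
  dy/dx = -(∂F/∂x)/(∂F/∂y) = -(e^(x + y) - 6)/(e^(x + y)) = 6e^(-x - y) - 1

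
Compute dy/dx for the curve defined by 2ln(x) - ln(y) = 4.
Take d/dx of both sides. Since y is implicitly a function of x, the chain rule attaches a y' = dy/dx factor whenever we differentiate through y.

Set F(x, y) = (left side) − (right side), so the curve is F = 0. Differentiating each term of F:
  d/dx[2ln(x)] = 2/x
  d/dx[-ln(y)] = -y'/y
  d/dx[-4] = 0

Collecting, the y'-free part is the partial derivative in x and the y' coefficient is the partial derivative in y:
  ∂F/∂x = 2/x
  ∂F/∂y = -1/y

so d/dx[F(x, y(x))] = ∂F/∂x + (∂F/∂y)·y' = 0. Rearranging,
  dy/dx = -(∂F/∂x)/(∂F/∂y) = -(2/x)/(-1/y) = 2y/x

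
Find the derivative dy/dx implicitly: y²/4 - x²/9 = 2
Take d/dx of both sides. Since y is implicitly a function of x, the chain rule attaches a y' = dy/dx factor whenever we differentiate through y.

Set F(x, y) = (left side) − (right side), so the curve is F = 0. Differentiating each term of F:
  d/dx[-x^2/9] = -2x/9
  d/dx[y^2/4] = y·y'/2
  d/dx[-2] = 0

Collecting, the y'-free part is the partial derivative in x and the y' coefficient is the partial derivative in y:
  ∂F/∂x = -2x/9
  ∂F/∂y = y/2

so d/dx[F(x, y(x))] = ∂F/∂x + (∂F/∂y)·y' = 0. Rearranging,
  dy/dx = -(∂F/∂x)/(∂F/∂y) = -(-2x/9)/(y/2) = 4x/(9y)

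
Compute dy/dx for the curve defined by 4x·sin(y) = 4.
Differentiate the relation implicitly: treat y = y(x) and apply the chain rule, so every y-derivative picks up a y' = dy/dx factor.

With everything moved to the left-hand side, differentiate term by term:
  d/dx[4x·sin(y)] = 4x·y'·cos(y) + 4sin(y)
  d/dx[-4] = 0

Separating the contributions that come from x directly and those that come through y:
  without y':      4sin(y)
  multiplying y':  4x·cos(y)

so (4sin(y)) + (4x·cos(y))·y' = 0, and therefore
  dy/dx = -(4sin(y))/(4x·cos(y)) = -tan(y)/x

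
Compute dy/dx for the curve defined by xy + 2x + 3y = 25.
Apply d/dx to both sides, remembering that y depends on x. Each occurrence of y therefore brings in a y' = dy/dx via the chain rule.

With F(x, y) equal to the left-hand side minus the right, differentiate F term by term:
  d/dx[xy] = x·y' + y
  d/dx[2x] = 2
  d/dx[3y] = 3·y'
  d/dx[-25] = 0
Adding these up, d/dx[F] = 0 becomes
  (y + 2) + (x + 3)·y' = 0,
so isolating y',
  dy/dx = -(y + 2)/(x + 3) = (-y - 2)/(x + 3)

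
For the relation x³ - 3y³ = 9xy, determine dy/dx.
Differentiate the relation implicitly: treat y = y(x) and apply the chain rule, so every y-derivative picks up a y' = dy/dx factor.

With everything moved to the left-hand side, differentiate term by term:
  d/dx[x^3] = 3x^2
  d/dx[-9xy] = -9x·y' - 9y
  d/dx[-3y^3] = -9y^2·y'

Separating the contributions that come from x directly and those that come through y:
  without y':      3x^2 - 9y
  multiplying y':  -9x - 9y^2

so (3x^2 - 9y) + (-9x - 9y^2)·y' = 0, and therefore
  dy/dx = -(3x^2 - 9y)/(-9x - 9y^2) = (x^2/3 - y)/(x + y^2)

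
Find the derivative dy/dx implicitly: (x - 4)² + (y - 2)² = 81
Differentiate both sides with respect to x, treating y as y(x). By the chain rule, any term containing y contributes a factor of y' = dy/dx when we differentiate it.

Move every term to one side and write the relation as F(x, y) = 0. Term by term,
  d/dx[(x - 4)^2] = 2x - 8
  d/dx[(y - 2)^2] = 2·y'(y - 2)
  d/dx[-81] = 0

The pieces without y' make up ∂F/∂x and the coefficient of y' is ∂F/∂y:
  ∂F/∂x = 2x - 8,
  ∂F/∂y = 2y - 4.

Since d/dx[F] = ∂F/∂x + (∂F/∂y)·y' = 0, solve for y':
  (∂F/∂y)·y' = -∂F/∂x
  dy/dx = -(∂F/∂x)/(∂F/∂y) = -(2x - 8)/(2y - 4) = (4 - x)/(y - 2)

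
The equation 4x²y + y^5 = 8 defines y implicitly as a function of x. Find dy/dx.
Take d/dx of both sides. Since y is implicitly a function of x, the chain rule attaches a y' = dy/dx factor whenever we differentiate through y.

Set F(x, y) = (left side) − (right side), so the curve is F = 0. Differentiating each term of F:
  d/dx[4x^2y] = 4x^2·y' + 8xy
  d/dx[y^5] = 5y^4·y'
  d/dx[-8] = 0

Collecting, the y'-free part is the partial derivative in x and the y' coefficient is the partial derivative in y:
  ∂F/∂x = 8xy
  ∂F/∂y = 4x^2 + 5y^4

so d/dx[F(x, y(x))] = ∂F/∂x + (∂F/∂y)·y' = 0. Rearranging,
  dy/dx = -(∂F/∂x)/(∂F/∂y) = -(8xy)/(4x^2 + 5y^4) = -8xy/(4x^2 + 5y^4)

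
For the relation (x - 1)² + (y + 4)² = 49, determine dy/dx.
Apply d/dx to both sides, remembering that y depends on x. Each occurrence of y therefore brings in a y' = dy/dx via the chain rule.

With F(x, y) equal to the left-hand side minus the right, differentiate F term by term:
  d/dx[(x - 1)^2] = 2x - 2
  d/dx[(y + 4)^2] = 2·y'(y + 4)
  d/dx[-49] = 0
Adding these up, d/dx[F] = 0 becomes
  (2x - 2) + (2y + 8)·y' = 0,
so isolating y',
  dy/dx = -(2x - 2)/(2y + 8) = (1 - x)/(y + 4)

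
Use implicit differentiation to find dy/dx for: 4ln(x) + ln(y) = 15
Apply d/dx to both sides, remembering that y depends on x. Each occurrence of y therefore brings in a y' = dy/dx via the chain rule.

With F(x, y) equal to the left-hand side minus the right, differentiate F term by term:
  d/dx[4ln(x)] = 4/x
  d/dx[ln(y)] = y'/y
  d/dx[-15] = 0
Adding these up, d/dx[F] = 0 becomes
  (4/x) + (1/y)·y' = 0,
so isolating y',
  dy/dx = -(4/x)/(1/y) = -4y/x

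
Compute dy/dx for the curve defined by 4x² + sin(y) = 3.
Take d/dx of both sides. Since y is implicitly a function of x, the chain rule attaches a y' = dy/dx factor whenever we differentiate through y.

Set F(x, y) = (left side) − (right side), so the curve is F = 0. Differentiating each term of F:
  d/dx[4x^2] = 8x
  d/dx[sin(y)] = y'·cos(y)
  d/dx[-3] = 0

Collecting, the y'-free part is the partial derivative in x and the y' coefficient is the partial derivative in y:
  ∂F/∂x = 8x
  ∂F/∂y = cos(y)

so d/dx[F(x, y(x))] = ∂F/∂x + (∂F/∂y)·y' = 0. Rearranging,
  dy/dx = -(∂F/∂x)/(∂F/∂y) = -(8x)/(cos(y)) = -8x/cos(y)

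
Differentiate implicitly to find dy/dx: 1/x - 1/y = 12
Differentiate the relation implicitly: treat y = y(x) and apply the chain rule, so every y-derivative picks up a y' = dy/dx factor.

With everything moved to the left-hand side, differentiate term by term:
  d/dx[-1/y] = y'/y^2
  d/dx[1/x] = -1/x^2
  d/dx[-12] = 0

Separating the contributions that come from x directly and those that come through y:
  without y':      -1/x^2
  multiplying y':  y^(-2)

so (-1/x^2) + (y^(-2))·y' = 0, and therefore
  dy/dx = -(-1/x^2)/(y^(-2)) = y^2/x^2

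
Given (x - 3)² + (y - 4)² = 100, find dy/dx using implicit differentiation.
Differentiate both sides with respect to x, treating y as y(x). By the chain rule, any term containing y contributes a factor of y' = dy/dx when we differentiate it.

Move every term to one side and write the relation as F(x, y) = 0. Term by term,
  d/dx[(x - 3)^2] = 2x - 6
  d/dx[(y - 4)^2] = 2·y'(y - 4)
  d/dx[-100] = 0

The pieces without y' make up ∂F/∂x and the coefficient of y' is ∂F/∂y:
  ∂F/∂x = 2x - 6,
  ∂F/∂y = 2y - 8.

Since d/dx[F] = ∂F/∂x + (∂F/∂y)·y' = 0, solve for y':
  (∂F/∂y)·y' = -∂F/∂x
  dy/dx = -(∂F/∂x)/(∂F/∂y) = -(2x - 6)/(2y - 8) = (3 - x)/(y - 4)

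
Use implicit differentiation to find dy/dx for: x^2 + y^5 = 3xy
Apply d/dx to both sides, remembering that y depends on x. Each occurrence of y therefore brings in a y' = dy/dx via the chain rule.

With F(x, y) equal to the left-hand side minus the right, differentiate F term by term:
  d/dx[x^2] = 2x
  d/dx[-3xy] = -3x·y' - 3y
  d/dx[y^5] = 5y^4·y'
Adding these up, d/dx[F] = 0 becomes
  (2x - 3y) + (-3x + 5y^4)·y' = 0,
so isolating y',
  dy/dx = -(2x - 3y)/(-3x + 5y^4) = (2x - 3y)/(3x - 5y^4)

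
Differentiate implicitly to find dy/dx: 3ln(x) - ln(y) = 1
Differentiate both sides with respect to x, treating y as y(x). By the chain rule, any term containing y contributes a factor of y' = dy/dx when we differentiate it.

Move every term to one side and write the relation as F(x, y) = 0. Term by term,
  d/dx[3ln(x)] = 3/x
  d/dx[-ln(y)] = -y'/y
  d/dx[-1] = 0

The pieces without y' make up ∂F/∂x and the coefficient of y' is ∂F/∂y:
  ∂F/∂x = 3/x,
  ∂F/∂y = -1/y.

Since d/dx[F] = ∂F/∂x + (∂F/∂y)·y' = 0, solve for y':
  (∂F/∂y)·y' = -∂F/∂x
  dy/dx = -(∂F/∂x)/(∂F/∂y) = -(3/x)/(-1/y) = 3y/x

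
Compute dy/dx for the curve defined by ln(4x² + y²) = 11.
Apply d/dx to both sides, remembering that y depends on x. Each occurrence of y therefore brings in a y' = dy/dx via the chain rule.

With F(x, y) equal to the left-hand side minus the right, differentiate F term by term:
  d/dx[ln(4x^2 + y^2)] = (8x + 2y·y')/(4x^2 + y^2)
  d/dx[-11] = 0
Adding these up, d/dx[F] = 0 becomes
  (8x/(4x^2 + y^2)) + (2y/(4x^2 + y^2))·y' = 0,
so isolating y',
  dy/dx = -(8x/(4x^2 + y^2))/(2y/(4x^2 + y^2)) = -4x/y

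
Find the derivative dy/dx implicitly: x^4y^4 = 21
Apply d/dx to both sides, remembering that y depends on x. Each occurrence of y therefore brings in a y' = dy/dx via the chain rule.

With F(x, y) equal to the left-hand side minus the right, differentiate F term by term:
  d/dx[x^4y^4] = 4x^4y^3·y' + 4x^3y^4
  d/dx[-21] = 0
Adding these up, d/dx[F] = 0 becomes
  (4x^3y^4) + (4x^4y^3)·y' = 0,
so isolating y',
  dy/dx = -(4x^3y^4)/(4x^4y^3) = -y/x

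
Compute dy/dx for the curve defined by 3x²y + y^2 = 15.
Differentiate both sides with respect to x, treating y as y(x). By the chain rule, any term containing y contributes a factor of y' = dy/dx when we differentiate it.

Move every term to one side and write the relation as F(x, y) = 0. Term by term,
  d/dx[3x^2y] = 3x^2·y' + 6xy
  d/dx[y^2] = 2y·y'
  d/dx[-15] = 0

The pieces without y' make up ∂F/∂x and the coefficient of y' is ∂F/∂y:
  ∂F/∂x = 6xy,
  ∂F/∂y = 3x^2 + 2y.

Since d/dx[F] = ∂F/∂x + (∂F/∂y)·y' = 0, solve for y':
  (∂F/∂y)·y' = -∂F/∂x
  dy/dx = -(∂F/∂x)/(∂F/∂y) = -(6xy)/(3x^2 + 2y) = -6xy/(3x^2 + 2y)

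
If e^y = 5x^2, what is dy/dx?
Differentiate the relation implicitly: treat y = y(x) and apply the chain rule, so every y-derivative picks up a y' = dy/dx factor.

With everything moved to the left-hand side, differentiate term by term:
  d/dx[-5x^2] = -10x
  d/dx[e^(y)] = y'·e^(y)

Separating the contributions that come from x directly and those that come through y:
  without y':      -10x
  multiplying y':  e^(y)

so (-10x) + (e^(y))·y' = 0, and therefore
  dy/dx = -(-10x)/(e^(y)) = 10x·e^(-y)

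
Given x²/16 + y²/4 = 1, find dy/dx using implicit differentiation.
Apply d/dx to both sides, remembering that y depends on x. Each occurrence of y therefore brings in a y' = dy/dx via the chain rule.

With F(x, y) equal to the left-hand side minus the right, differentiate F term by term:
  d/dx[x^2/16] = x/8
  d/dx[y^2/4] = y·y'/2
  d/dx[-1] = 0
Adding these up, d/dx[F] = 0 becomes
  (x/8) + (y/2)·y' = 0,
so isolating y',
  dy/dx = -(x/8)/(y/2) = -x/(4y)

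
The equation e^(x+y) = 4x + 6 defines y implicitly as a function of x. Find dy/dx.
Take d/dx of both sides. Since y is implicitly a function of x, the chain rule attaches a y' = dy/dx factor whenever we differentiate through y.

Set F(x, y) = (left side) − (right side), so the curve is F = 0. Differentiating each term of F:
  d/dx[-4x] = -4
  d/dx[e^(x + y)] = (y' + 1)·e^(x + y)
  d/dx[-6] = 0

Collecting, the y'-free part is the partial derivative in x and the y' coefficient is the partial derivative in y:
  ∂F/∂x = e^(x + y) - 4
  ∂F/∂y = e^(x + y)

so d/dx[F(x, y(x))] = ∂F/∂x + (∂F/∂y)·y' = 0. Rearranging,
  dy/dx = -(∂F/∂x)/(∂F/∂y) = -(e^(x + y) - 4)/(e^(x + y)) = 4e^(-x - y) - 1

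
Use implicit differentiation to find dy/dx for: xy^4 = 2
Take d/dx of both sides. Since y is implicitly a function of x, the chain rule attaches a y' = dy/dx factor whenever we differentiate through y.

Set F(x, y) = (left side) − (right side), so the curve is F = 0. Differentiating each term of F:
  d/dx[xy^4] = 4xy^3·y' + y^4
  d/dx[-2] = 0

Collecting, the y'-free part is the partial derivative in x and the y' coefficient is the partial derivative in y:
  ∂F/∂x = y^4
  ∂F/∂y = 4xy^3

so d/dx[F(x, y(x))] = ∂F/∂x + (∂F/∂y)·y' = 0. Rearranging,
  dy/dx = -(∂F/∂x)/(∂F/∂y) = -(y^4)/(4xy^3) = -y/(4x)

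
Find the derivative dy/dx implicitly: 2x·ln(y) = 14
Apply d/dx to both sides, remembering that y depends on x. Each occurrence of y therefore brings in a y' = dy/dx via the chain rule.

With F(x, y) equal to the left-hand side minus the right, differentiate F term by term:
  d/dx[2x·ln(y)] = 2x·y'/y + 2ln(y)
  d/dx[-14] = 0
Adding these up, d/dx[F] = 0 becomes
  (2ln(y)) + (2x/y)·y' = 0,
so isolating y',
  dy/dx = -(2ln(y))/(2x/y) = -y·ln(y)/x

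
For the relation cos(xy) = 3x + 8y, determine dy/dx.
Differentiate both sides with respect to x, treating y as y(x). By the chain rule, any term containing y contributes a factor of y' = dy/dx when we differentiate it.

Move every term to one side and write the relation as F(x, y) = 0. Term by term,
  d/dx[-3x] = -3
  d/dx[-8y] = -8·y'
  d/dx[cos(xy)] = -(x·y' + y)·sin(xy)

The pieces without y' make up ∂F/∂x and the coefficient of y' is ∂F/∂y:
  ∂F/∂x = -y·sin(xy) - 3,
  ∂F/∂y = -x·sin(xy) - 8.

Since d/dx[F] = ∂F/∂x + (∂F/∂y)·y' = 0, solve for y':
  (∂F/∂y)·y' = -∂F/∂x
  dy/dx = -(∂F/∂x)/(∂F/∂y) = -(-y·sin(xy) - 3)/(-x·sin(xy) - 8) = -(y·sin(xy) + 3)/(x·sin(xy) + 8)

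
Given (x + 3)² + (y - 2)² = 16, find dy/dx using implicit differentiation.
Differentiate both sides with respect to x, treating y as y(x). By the chain rule, any term containing y contributes a factor of y' = dy/dx when we differentiate it.

Move every term to one side and write the relation as F(x, y) = 0. Term by term,
  d/dx[(x + 3)^2] = 2x + 6
  d/dx[(y - 2)^2] = 2·y'(y - 2)
  d/dx[-16] = 0

The pieces without y' make up ∂F/∂x and the coefficient of y' is ∂F/∂y:
  ∂F/∂x = 2x + 6,
  ∂F/∂y = 2y - 4.

Since d/dx[F] = ∂F/∂x + (∂F/∂y)·y' = 0, solve for y':
  (∂F/∂y)·y' = -∂F/∂x
  dy/dx = -(∂F/∂x)/(∂F/∂y) = -(2x + 6)/(2y - 4) = (-x - 3)/(y - 2)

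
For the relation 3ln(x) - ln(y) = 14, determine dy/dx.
Differentiate both sides with respect to x, treating y as y(x). By the chain rule, any term containing y contributes a factor of y' = dy/dx when we differentiate it.

Move every term to one side and write the relation as F(x, y) = 0. Term by term,
  d/dx[3ln(x)] = 3/x
  d/dx[-ln(y)] = -y'/y
  d/dx[-14] = 0

The pieces without y' make up ∂F/∂x and the coefficient of y' is ∂F/∂y:
  ∂F/∂x = 3/x,
  ∂F/∂y = -1/y.

Since d/dx[F] = ∂F/∂x + (∂F/∂y)·y' = 0, solve for y':
  (∂F/∂y)·y' = -∂F/∂x
  dy/dx = -(∂F/∂x)/(∂F/∂y) = -(3/x)/(-1/y) = 3y/x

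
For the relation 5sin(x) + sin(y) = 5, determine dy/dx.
Apply d/dx to both sides, remembering that y depends on x. Each occurrence of y therefore brings in a y' = dy/dx via the chain rule.

With F(x, y) equal to the left-hand side minus the right, differentiate F term by term:
  d/dx[5sin(x)] = 5cos(x)
  d/dx[sin(y)] = y'·cos(y)
  d/dx[-5] = 0
Adding these up, d/dx[F] = 0 becomes
  (5cos(x)) + (cos(y))·y' = 0,
so isolating y',
  dy/dx = -(5cos(x))/(cos(y)) = -5cos(x)/cos(y)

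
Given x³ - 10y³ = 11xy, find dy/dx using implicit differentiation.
Differentiate both sides with respect to x, treating y as y(x). By the chain rule, any term containing y contributes a factor of y' = dy/dx when we differentiate it.

Move every term to one side and write the relation as F(x, y) = 0. Term by term,
  d/dx[x^3] = 3x^2
  d/dx[-11xy] = -11x·y' - 11y
  d/dx[-10y^3] = -30y^2·y'

The pieces without y' make up ∂F/∂x and the coefficient of y' is ∂F/∂y:
  ∂F/∂x = 3x^2 - 11y,
  ∂F/∂y = -11x - 30y^2.

Since d/dx[F] = ∂F/∂x + (∂F/∂y)·y' = 0, solve for y':
  (∂F/∂y)·y' = -∂F/∂x
  dy/dx = -(∂F/∂x)/(∂F/∂y) = -(3x^2 - 11y)/(-11x - 30y^2) = (3x^2 - 11y)/(11x + 30y^2)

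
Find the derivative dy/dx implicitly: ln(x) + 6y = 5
Differentiate the relation implicitly: treat y = y(x) and apply the chain rule, so every y-derivative picks up a y' = dy/dx factor.

With everything moved to the left-hand side, differentiate term by term:
  d/dx[6y] = 6·y'
  d/dx[ln(x)] = 1/x
  d/dx[-5] = 0

Separating the contributions that come from x directly and those that come through y:
  without y':      1/x
  multiplying y':  6

so (1/x) + (6)·y' = 0, and therefore
  dy/dx = -(1/x)/(6) = -1/(6x)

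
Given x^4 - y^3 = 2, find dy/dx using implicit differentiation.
Differentiate the relation implicitly: treat y = y(x) and apply the chain rule, so every y-derivative picks up a y' = dy/dx factor.

With everything moved to the left-hand side, differentiate term by term:
  d/dx[x^4] = 4x^3
  d/dx[-y^3] = -3y^2·y'
  d/dx[-2] = 0

Separating the contributions that come from x directly and those that come through y:
  without y':      4x^3
  multiplying y':  -3y^2

so (4x^3) + (-3y^2)·y' = 0, and therefore
  dy/dx = -(4x^3)/(-3y^2) = 4x^3/(3y^2)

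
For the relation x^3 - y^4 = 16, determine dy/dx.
Apply d/dx to both sides, remembering that y depends on x. Each occurrence of y therefore brings in a y' = dy/dx via the chain rule.

With F(x, y) equal to the left-hand side minus the right, differentiate F term by term:
  d/dx[x^3] = 3x^2
  d/dx[-y^4] = -4y^3·y'
  d/dx[-16] = 0
Adding these up, d/dx[F] = 0 becomes
  (3x^2) + (-4y^3)·y' = 0,
so isolating y',
  dy/dx = -(3x^2)/(-4y^3) = 3x^2/(4y^3)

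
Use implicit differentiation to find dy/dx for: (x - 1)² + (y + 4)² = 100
Apply d/dx to both sides, remembering that y depends on x. Each occurrence of y therefore brings in a y' = dy/dx via the chain rule.

With F(x, y) equal to the left-hand side minus the right, differentiate F term by term:
  d/dx[(x - 1)^2] = 2x - 2
  d/dx[(y + 4)^2] = 2·y'(y + 4)
  d/dx[-100] = 0
Adding these up, d/dx[F] = 0 becomes
  (2x - 2) + (2y + 8)·y' = 0,
so isolating y',
  dy/dx = -(2x - 2)/(2y + 8) = (1 - x)/(y + 4)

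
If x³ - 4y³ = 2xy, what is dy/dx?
Take d/dx of both sides. Since y is implicitly a function of x, the chain rule attaches a y' = dy/dx factor whenever we differentiate through y.

Set F(x, y) = (left side) − (right side), so the curve is F = 0. Differentiating each term of F:
  d/dx[x^3] = 3x^2
  d/dx[-2xy] = -2x·y' - 2y
  d/dx[-4y^3] = -12y^2·y'

Collecting, the y'-free part is the partial derivative in x and the y' coefficient is the partial derivative in y:
  ∂F/∂x = 3x^2 - 2y
  ∂F/∂y = -2x - 12y^2

so d/dx[F(x, y(x))] = ∂F/∂x + (∂F/∂y)·y' = 0. Rearranging,
  dy/dx = -(∂F/∂x)/(∂F/∂y) = -(3x^2 - 2y)/(-2x - 12y^2) = (3x^2/2 - y)/(x + 6y^2)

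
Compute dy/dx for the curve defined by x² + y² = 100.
Apply d/dx to both sides, remembering that y depends on x. Each occurrence of y therefore brings in a y' = dy/dx via the chain rule.

With F(x, y) equal to the left-hand side minus the right, differentiate F term by term:
  d/dx[x^2] = 2x
  d/dx[y^2] = 2y·y'
  d/dx[-100] = 0
Adding these up, d/dx[F] = 0 becomes
  (2x) + (2y)·y' = 0,
so isolating y',
  dy/dx = -(2x)/(2y) = -x/y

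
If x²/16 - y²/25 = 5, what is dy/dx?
Differentiate the relation implicitly: treat y = y(x) and apply the chain rule, so every y-derivative picks up a y' = dy/dx factor.

With everything moved to the left-hand side, differentiate term by term:
  d/dx[x^2/16] = x/8
  d/dx[-y^2/25] = -2y·y'/25
  d/dx[-5] = 0

Separating the contributions that come from x directly and those that come through y:
  without y':      x/8
  multiplying y':  -2y/25

so (x/8) + (-2y/25)·y' = 0, and therefore
  dy/dx = -(x/8)/(-2y/25) = 25x/(16y)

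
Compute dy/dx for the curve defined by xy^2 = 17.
Differentiate the relation implicitly: treat y = y(x) and apply the chain rule, so every y-derivative picks up a y' = dy/dx factor.

With everything moved to the left-hand side, differentiate term by term:
  d/dx[xy^2] = 2xy·y' + y^2
  d/dx[-17] = 0

Separating the contributions that come from x directly and those that come through y:
  without y':      y^2
  multiplying y':  2xy

so (y^2) + (2xy)·y' = 0, and therefore
  dy/dx = -(y^2)/(2xy) = -y/(2x)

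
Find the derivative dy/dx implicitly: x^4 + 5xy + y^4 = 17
Differentiate the relation implicitly: treat y = y(x) and apply the chain rule, so every y-derivative picks up a y' = dy/dx factor.

With everything moved to the left-hand side, differentiate term by term:
  d/dx[x^4] = 4x^3
  d/dx[5xy] = 5x·y' + 5y
  d/dx[y^4] = 4y^3·y'
  d/dx[-17] = 0

Separating the contributions that come from x directly and those that come through y:
  without y':      4x^3 + 5y
  multiplying y':  5x + 4y^3

so (4x^3 + 5y) + (5x + 4y^3)·y' = 0, and therefore
  dy/dx = -(4x^3 + 5y)/(5x + 4y^3) = (-4x^3 - 5y)/(5x + 4y^3)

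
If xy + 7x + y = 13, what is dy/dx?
Differentiate the relation implicitly: treat y = y(x) and apply the chain rule, so every y-derivative picks up a y' = dy/dx factor.

With everything moved to the left-hand side, differentiate term by term:
  d/dx[xy] = x·y' + y
  d/dx[7x] = 7
  d/dx[y] = y'
  d/dx[-13] = 0

Separating the contributions that come from x directly and those that come through y:
  without y':      y + 7
  multiplying y':  x + 1

so (y + 7) + (x + 1)·y' = 0, and therefore
  dy/dx = -(y + 7)/(x + 1) = (-y - 7)/(x + 1)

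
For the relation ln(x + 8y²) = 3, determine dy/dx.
Apply d/dx to both sides, remembering that y depends on x. Each occurrence of y therefore brings in a y' = dy/dx via the chain rule.

With F(x, y) equal to the left-hand side minus the right, differentiate F term by term:
  d/dx[ln(x + 8y^2)] = (16y·y' + 1)/(x + 8y^2)
  d/dx[-3] = 0
Adding these up, d/dx[F] = 0 becomes
  (1/(x + 8y^2)) + (16y/(x + 8y^2))·y' = 0,
so isolating y',
  dy/dx = -(1/(x + 8y^2))/(16y/(x + 8y^2)) = -1/(16y)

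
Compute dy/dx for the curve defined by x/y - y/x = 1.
Differentiate both sides with respect to x, treating y as y(x). By the chain rule, any term containing y contributes a factor of y' = dy/dx when we differentiate it.

Move every term to one side and write the relation as F(x, y) = 0. Term by term,
  d/dx[x/y] = -x·y'/y^2 + 1/y
  d/dx[-y/x] = -y'/x + y/x^2
  d/dx[-1] = 0

The pieces without y' make up ∂F/∂x and the coefficient of y' is ∂F/∂y:
  ∂F/∂x = 1/y + y/x^2,
  ∂F/∂y = -x/y^2 - 1/x.

Since d/dx[F] = ∂F/∂x + (∂F/∂y)·y' = 0, solve for y':
  (∂F/∂y)·y' = -∂F/∂x
  dy/dx = -(∂F/∂x)/(∂F/∂y) = -(1/y + y/x^2)/(-x/y^2 - 1/x)
        = -((x^2 + y^2)/(x^2y))/(-(x^2 + y^2)/(xy^2)) = y/x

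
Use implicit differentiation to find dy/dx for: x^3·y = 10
Differentiate both sides with respect to x, treating y as y(x). By the chain rule, any term containing y contributes a factor of y' = dy/dx when we differentiate it.

Move every term to one side and write the relation as F(x, y) = 0. Term by term,
  d/dx[x^3y] = x^3·y' + 3x^2y
  d/dx[-10] = 0

The pieces without y' make up ∂F/∂x and the coefficient of y' is ∂F/∂y:
  ∂F/∂x = 3x^2y,
  ∂F/∂y = x^3.

Since d/dx[F] = ∂F/∂x + (∂F/∂y)·y' = 0, solve for y':
  (∂F/∂y)·y' = -∂F/∂x
  dy/dx = -(∂F/∂x)/(∂F/∂y) = -(3x^2y)/(x^3) = -3y/x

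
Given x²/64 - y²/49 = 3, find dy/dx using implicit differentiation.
Differentiate both sides with respect to x, treating y as y(x). By the chain rule, any term containing y contributes a factor of y' = dy/dx when we differentiate it.

Move every term to one side and write the relation as F(x, y) = 0. Term by term,
  d/dx[x^2/64] = x/32
  d/dx[-y^2/49] = -2y·y'/49
  d/dx[-3] = 0

The pieces without y' make up ∂F/∂x and the coefficient of y' is ∂F/∂y:
  ∂F/∂x = x/32,
  ∂F/∂y = -2y/49.

Since d/dx[F] = ∂F/∂x + (∂F/∂y)·y' = 0, solve for y':
  (∂F/∂y)·y' = -∂F/∂x
  dy/dx = -(∂F/∂x)/(∂F/∂y) = -(x/32)/(-2y/49) = 49x/(64y)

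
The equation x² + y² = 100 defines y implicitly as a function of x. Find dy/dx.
Apply d/dx to both sides, remembering that y depends on x. Each occurrence of y therefore brings in a y' = dy/dx via the chain rule.

With F(x, y) equal to the left-hand side minus the right, differentiate F term by term:
  d/dx[x^2] = 2x
  d/dx[y^2] = 2y·y'
  d/dx[-100] = 0
Adding these up, d/dx[F] = 0 becomes
  (2x) + (2y)·y' = 0,
so isolating y',
  dy/dx = -(2x)/(2y) = -x/y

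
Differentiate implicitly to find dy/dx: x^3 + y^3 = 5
Apply d/dx to both sides, remembering that y depends on x. Each occurrence of y therefore brings in a y' = dy/dx via the chain rule.

With F(x, y) equal to the left-hand side minus the right, differentiate F term by term:
  d/dx[x^3] = 3x^2
  d/dx[y^3] = 3y^2·y'
  d/dx[-5] = 0
Adding these up, d/dx[F] = 0 becomes
  (3x^2) + (3y^2)·y' = 0,
so isolating y',
  dy/dx = -(3x^2)/(3y^2) = -x^2/y^2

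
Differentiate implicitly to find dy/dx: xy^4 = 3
Differentiate the relation implicitly: treat y = y(x) and apply the chain rule, so every y-derivative picks up a y' = dy/dx factor.

With everything moved to the left-hand side, differentiate term by term:
  d/dx[xy^4] = 4xy^3·y' + y^4
  d/dx[-3] = 0

Separating the contributions that come from x directly and those that come through y:
  without y':      y^4
  multiplying y':  4xy^3

so (y^4) + (4xy^3)·y' = 0, and therefore
  dy/dx = -(y^4)/(4xy^3) = -y/(4x)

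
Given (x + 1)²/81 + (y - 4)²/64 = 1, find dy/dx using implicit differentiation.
Differentiate both sides with respect to x, treating y as y(x). By the chain rule, any term containing y contributes a factor of y' = dy/dx when we differentiate it.

Move every term to one side and write the relation as F(x, y) = 0. Term by term,
  d/dx[(x + 1)^2/81] = 2x/81 + 2/81
  d/dx[(y - 4)^2/64] = y'(y - 4)/32
  d/dx[-1] = 0

The pieces without y' make up ∂F/∂x and the coefficient of y' is ∂F/∂y:
  ∂F/∂x = 2x/81 + 2/81,
  ∂F/∂y = y/32 - 1/8.

Since d/dx[F] = ∂F/∂x + (∂F/∂y)·y' = 0, solve for y':
  (∂F/∂y)·y' = -∂F/∂x
  dy/dx = -(∂F/∂x)/(∂F/∂y) = -(2x/81 + 2/81)/(y/32 - 1/8)
        = -(2(x + 1)/81)/((y - 4)/32) = 64(-x - 1)/(81(y - 4))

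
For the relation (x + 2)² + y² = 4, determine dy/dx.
Differentiate both sides with respect to x, treating y as y(x). By the chain rule, any term containing y contributes a factor of y' = dy/dx when we differentiate it.

Move every term to one side and write the relation as F(x, y) = 0. Term by term,
  d/dx[y^2] = 2y·y'
  d/dx[(x + 2)^2] = 2x + 4
  d/dx[-4] = 0

The pieces without y' make up ∂F/∂x and the coefficient of y' is ∂F/∂y:
  ∂F/∂x = 2x + 4,
  ∂F/∂y = 2y.

Since d/dx[F] = ∂F/∂x + (∂F/∂y)·y' = 0, solve for y':
  (∂F/∂y)·y' = -∂F/∂x
  dy/dx = -(∂F/∂x)/(∂F/∂y) = -(2x + 4)/(2y) = (-x - 2)/y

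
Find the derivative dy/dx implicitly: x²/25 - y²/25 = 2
Differentiate both sides with respect to x, treating y as y(x). By the chain rule, any term containing y contributes a factor of y' = dy/dx when we differentiate it.

Move every term to one side and write the relation as F(x, y) = 0. Term by term,
  d/dx[x^2/25] = 2x/25
  d/dx[-y^2/25] = -2y·y'/25
  d/dx[-2] = 0

The pieces without y' make up ∂F/∂x and the coefficient of y' is ∂F/∂y:
  ∂F/∂x = 2x/25,
  ∂F/∂y = -2y/25.

Since d/dx[F] = ∂F/∂x + (∂F/∂y)·y' = 0, solve for y':
  (∂F/∂y)·y' = -∂F/∂x
  dy/dx = -(∂F/∂x)/(∂F/∂y) = -(2x/25)/(-2y/25) = x/y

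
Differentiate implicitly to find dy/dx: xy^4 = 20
Differentiate the relation implicitly: treat y = y(x) and apply the chain rule, so every y-derivative picks up a y' = dy/dx factor.

With everything moved to the left-hand side, differentiate term by term:
  d/dx[xy^4] = 4xy^3·y' + y^4
  d/dx[-20] = 0

Separating the contributions that come from x directly and those that come through y:
  without y':      y^4
  multiplying y':  4xy^3

so (y^4) + (4xy^3)·y' = 0, and therefore
  dy/dx = -(y^4)/(4xy^3) = -y/(4x)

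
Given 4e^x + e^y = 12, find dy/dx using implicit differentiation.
Apply d/dx to both sides, remembering that y depends on x. Each occurrence of y therefore brings in a y' = dy/dx via the chain rule.

With F(x, y) equal to the left-hand side minus the right, differentiate F term by term:
  d/dx[4e^(x)] = 4e^(x)
  d/dx[e^(y)] = y'·e^(y)
  d/dx[-12] = 0
Adding these up, d/dx[F] = 0 becomes
  (4e^(x)) + (e^(y))·y' = 0,
so isolating y',
  dy/dx = -(4e^(x))/(e^(y)) = -4e^(x - y)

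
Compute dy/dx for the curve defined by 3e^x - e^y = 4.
Take d/dx of both sides. Since y is implicitly a function of x, the chain rule attaches a y' = dy/dx factor whenever we differentiate through y.

Set F(x, y) = (left side) − (right side), so the curve is F = 0. Differentiating each term of F:
  d/dx[3e^(x)] = 3e^(x)
  d/dx[-e^(y)] = -y'·e^(y)
  d/dx[-4] = 0

Collecting, the y'-free part is the partial derivative in x and the y' coefficient is the partial derivative in y:
  ∂F/∂x = 3e^(x)
  ∂F/∂y = -e^(y)

so d/dx[F(x, y(x))] = ∂F/∂x + (∂F/∂y)·y' = 0. Rearranging,
  dy/dx = -(∂F/∂x)/(∂F/∂y) = -(3e^(x))/(-e^(y)) = 3e^(x - y)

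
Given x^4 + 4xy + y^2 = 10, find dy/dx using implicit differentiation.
Apply d/dx to both sides, remembering that y depends on x. Each occurrence of y therefore brings in a y' = dy/dx via the chain rule.

With F(x, y) equal to the left-hand side minus the right, differentiate F term by term:
  d/dx[x^4] = 4x^3
  d/dx[4xy] = 4x·y' + 4y
  d/dx[y^2] = 2y·y'
  d/dx[-10] = 0
Adding these up, d/dx[F] = 0 becomes
  (4x^3 + 4y) + (4x + 2y)·y' = 0,
so isolating y',
  dy/dx = -(4x^3 + 4y)/(4x + 2y) = 2(-x^3 - y)/(2x + y)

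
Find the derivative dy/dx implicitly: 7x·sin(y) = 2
Differentiate both sides with respect to x, treating y as y(x). By the chain rule, any term containing y contributes a factor of y' = dy/dx when we differentiate it.

Move every term to one side and write the relation as F(x, y) = 0. Term by term,
  d/dx[7x·sin(y)] = 7x·y'·cos(y) + 7sin(y)
  d/dx[-2] = 0

The pieces without y' make up ∂F/∂x and the coefficient of y' is ∂F/∂y:
  ∂F/∂x = 7sin(y),
  ∂F/∂y = 7x·cos(y).

Since d/dx[F] = ∂F/∂x + (∂F/∂y)·y' = 0, solve for y':
  (∂F/∂y)·y' = -∂F/∂x
  dy/dx = -(∂F/∂x)/(∂F/∂y) = -(7sin(y))/(7x·cos(y)) = -tan(y)/x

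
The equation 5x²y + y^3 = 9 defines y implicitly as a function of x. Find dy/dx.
Take d/dx of both sides. Since y is implicitly a function of x, the chain rule attaches a y' = dy/dx factor whenever we differentiate through y.

Set F(x, y) = (left side) − (right side), so the curve is F = 0. Differentiating each term of F:
  d/dx[5x^2y] = 5x^2·y' + 10xy
  d/dx[y^3] = 3y^2·y'
  d/dx[-9] = 0

Collecting, the y'-free part is the partial derivative in x and the y' coefficient is the partial derivative in y:
  ∂F/∂x = 10xy
  ∂F/∂y = 5x^2 + 3y^2

so d/dx[F(x, y(x))] = ∂F/∂x + (∂F/∂y)·y' = 0. Rearranging,
  dy/dx = -(∂F/∂x)/(∂F/∂y) = -(10xy)/(5x^2 + 3y^2) = -10xy/(5x^2 + 3y^2)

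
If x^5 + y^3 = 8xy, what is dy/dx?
Apply d/dx to both sides, remembering that y depends on x. Each occurrence of y therefore brings in a y' = dy/dx via the chain rule.

With F(x, y) equal to the left-hand side minus the right, differentiate F term by term:
  d/dx[x^5] = 5x^4
  d/dx[-8xy] = -8x·y' - 8y
  d/dx[y^3] = 3y^2·y'
Adding these up, d/dx[F] = 0 becomes
  (5x^4 - 8y) + (-8x + 3y^2)·y' = 0,
so isolating y',
  dy/dx = -(5x^4 - 8y)/(-8x + 3y^2) = (5x^4 - 8y)/(8x - 3y^2)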